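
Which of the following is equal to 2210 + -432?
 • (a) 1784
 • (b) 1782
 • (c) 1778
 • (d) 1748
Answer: c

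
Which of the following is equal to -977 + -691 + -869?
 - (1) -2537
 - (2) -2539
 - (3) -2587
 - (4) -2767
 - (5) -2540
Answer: 1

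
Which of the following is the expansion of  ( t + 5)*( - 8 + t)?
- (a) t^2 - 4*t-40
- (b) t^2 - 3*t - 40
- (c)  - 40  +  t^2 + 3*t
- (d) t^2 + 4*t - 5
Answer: b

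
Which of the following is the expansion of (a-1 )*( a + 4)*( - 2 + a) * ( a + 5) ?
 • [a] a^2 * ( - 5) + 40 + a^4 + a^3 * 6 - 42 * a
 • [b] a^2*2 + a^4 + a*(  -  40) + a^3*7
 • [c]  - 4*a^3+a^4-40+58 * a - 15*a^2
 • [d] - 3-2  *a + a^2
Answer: a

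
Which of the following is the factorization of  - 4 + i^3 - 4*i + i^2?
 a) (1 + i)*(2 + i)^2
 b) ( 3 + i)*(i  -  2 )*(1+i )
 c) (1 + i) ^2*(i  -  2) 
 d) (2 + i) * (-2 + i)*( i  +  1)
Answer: d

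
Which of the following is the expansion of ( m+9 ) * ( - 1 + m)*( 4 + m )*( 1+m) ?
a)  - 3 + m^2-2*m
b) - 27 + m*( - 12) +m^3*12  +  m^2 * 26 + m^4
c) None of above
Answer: c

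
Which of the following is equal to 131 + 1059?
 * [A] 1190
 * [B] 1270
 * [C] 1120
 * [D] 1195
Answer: A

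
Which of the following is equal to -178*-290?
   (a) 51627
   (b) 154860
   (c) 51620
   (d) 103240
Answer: c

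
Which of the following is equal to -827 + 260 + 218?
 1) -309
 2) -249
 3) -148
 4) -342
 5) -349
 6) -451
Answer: 5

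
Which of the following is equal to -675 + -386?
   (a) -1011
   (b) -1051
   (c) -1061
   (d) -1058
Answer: c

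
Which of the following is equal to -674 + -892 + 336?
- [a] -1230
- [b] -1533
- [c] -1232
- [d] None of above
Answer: a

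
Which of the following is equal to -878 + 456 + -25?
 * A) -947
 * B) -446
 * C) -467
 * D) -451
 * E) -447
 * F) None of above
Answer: E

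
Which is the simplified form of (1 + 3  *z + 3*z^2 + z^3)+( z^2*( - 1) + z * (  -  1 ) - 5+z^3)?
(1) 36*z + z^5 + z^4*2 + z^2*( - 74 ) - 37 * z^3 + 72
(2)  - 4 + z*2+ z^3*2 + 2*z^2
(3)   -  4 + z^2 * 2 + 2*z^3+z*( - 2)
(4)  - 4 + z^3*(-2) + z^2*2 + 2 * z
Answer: 2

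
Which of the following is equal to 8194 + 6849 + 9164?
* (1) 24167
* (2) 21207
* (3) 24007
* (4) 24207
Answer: 4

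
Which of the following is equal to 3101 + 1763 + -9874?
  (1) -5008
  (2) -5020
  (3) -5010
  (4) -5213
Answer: 3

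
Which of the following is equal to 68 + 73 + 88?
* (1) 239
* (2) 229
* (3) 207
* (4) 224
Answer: 2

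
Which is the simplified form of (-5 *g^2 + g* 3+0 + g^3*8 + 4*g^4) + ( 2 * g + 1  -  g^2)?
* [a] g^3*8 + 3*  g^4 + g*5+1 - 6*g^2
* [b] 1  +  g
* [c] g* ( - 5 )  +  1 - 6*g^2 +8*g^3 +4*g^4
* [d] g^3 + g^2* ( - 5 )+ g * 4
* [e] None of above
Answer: e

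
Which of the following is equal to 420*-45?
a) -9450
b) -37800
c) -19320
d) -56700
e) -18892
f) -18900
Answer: f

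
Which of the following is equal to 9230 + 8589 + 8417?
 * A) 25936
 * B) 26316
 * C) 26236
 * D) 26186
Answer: C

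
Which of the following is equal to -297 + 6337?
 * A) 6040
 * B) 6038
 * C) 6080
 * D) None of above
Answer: A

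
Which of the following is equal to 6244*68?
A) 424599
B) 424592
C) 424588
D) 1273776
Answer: B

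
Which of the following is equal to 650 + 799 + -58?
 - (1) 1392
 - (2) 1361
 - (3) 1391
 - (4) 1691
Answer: 3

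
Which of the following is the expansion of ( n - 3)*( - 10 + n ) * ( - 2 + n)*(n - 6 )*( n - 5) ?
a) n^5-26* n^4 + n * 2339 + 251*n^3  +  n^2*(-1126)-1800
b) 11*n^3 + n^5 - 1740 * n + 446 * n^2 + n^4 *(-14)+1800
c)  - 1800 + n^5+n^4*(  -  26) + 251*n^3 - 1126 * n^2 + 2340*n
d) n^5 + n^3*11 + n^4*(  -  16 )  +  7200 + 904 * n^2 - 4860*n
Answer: c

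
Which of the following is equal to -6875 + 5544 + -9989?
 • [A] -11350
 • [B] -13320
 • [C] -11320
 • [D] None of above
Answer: C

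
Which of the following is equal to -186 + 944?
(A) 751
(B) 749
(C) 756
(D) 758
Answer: D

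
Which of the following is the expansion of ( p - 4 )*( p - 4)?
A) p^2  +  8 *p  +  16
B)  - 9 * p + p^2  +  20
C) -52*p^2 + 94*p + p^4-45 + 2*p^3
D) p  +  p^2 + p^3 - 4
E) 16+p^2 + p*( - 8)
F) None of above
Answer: E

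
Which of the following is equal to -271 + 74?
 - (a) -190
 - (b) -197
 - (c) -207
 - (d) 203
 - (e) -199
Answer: b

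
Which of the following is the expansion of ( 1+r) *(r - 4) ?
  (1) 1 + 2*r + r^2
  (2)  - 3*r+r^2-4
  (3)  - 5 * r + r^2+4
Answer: 2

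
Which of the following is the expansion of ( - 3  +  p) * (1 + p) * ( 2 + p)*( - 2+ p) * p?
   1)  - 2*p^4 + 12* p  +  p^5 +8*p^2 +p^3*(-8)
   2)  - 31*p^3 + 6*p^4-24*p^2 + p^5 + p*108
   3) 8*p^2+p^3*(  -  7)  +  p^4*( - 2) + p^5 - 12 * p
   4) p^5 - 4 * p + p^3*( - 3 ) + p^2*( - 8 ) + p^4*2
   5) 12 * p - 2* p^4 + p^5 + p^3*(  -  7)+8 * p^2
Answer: 5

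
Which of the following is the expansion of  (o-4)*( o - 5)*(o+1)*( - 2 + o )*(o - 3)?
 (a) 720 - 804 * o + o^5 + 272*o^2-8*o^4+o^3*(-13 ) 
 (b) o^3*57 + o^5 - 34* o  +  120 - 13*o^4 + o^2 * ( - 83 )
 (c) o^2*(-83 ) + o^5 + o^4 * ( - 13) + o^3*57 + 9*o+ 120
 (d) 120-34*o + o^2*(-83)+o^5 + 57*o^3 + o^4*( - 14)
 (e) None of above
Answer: b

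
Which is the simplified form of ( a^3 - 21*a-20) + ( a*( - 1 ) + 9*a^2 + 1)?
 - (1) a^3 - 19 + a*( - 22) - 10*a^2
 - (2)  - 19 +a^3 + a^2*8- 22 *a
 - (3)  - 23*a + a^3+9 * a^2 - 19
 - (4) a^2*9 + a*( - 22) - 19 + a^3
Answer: 4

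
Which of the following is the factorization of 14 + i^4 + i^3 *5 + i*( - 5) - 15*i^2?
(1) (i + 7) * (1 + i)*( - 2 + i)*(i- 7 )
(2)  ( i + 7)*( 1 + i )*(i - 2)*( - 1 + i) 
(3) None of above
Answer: 2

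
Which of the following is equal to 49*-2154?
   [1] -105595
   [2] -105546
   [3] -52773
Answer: 2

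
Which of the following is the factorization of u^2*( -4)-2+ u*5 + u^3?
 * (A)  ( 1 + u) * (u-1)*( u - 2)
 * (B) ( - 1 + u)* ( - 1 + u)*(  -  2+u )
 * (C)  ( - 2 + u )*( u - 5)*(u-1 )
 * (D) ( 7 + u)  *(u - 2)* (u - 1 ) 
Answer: B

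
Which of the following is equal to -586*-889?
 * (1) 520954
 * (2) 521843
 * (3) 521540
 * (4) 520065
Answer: 1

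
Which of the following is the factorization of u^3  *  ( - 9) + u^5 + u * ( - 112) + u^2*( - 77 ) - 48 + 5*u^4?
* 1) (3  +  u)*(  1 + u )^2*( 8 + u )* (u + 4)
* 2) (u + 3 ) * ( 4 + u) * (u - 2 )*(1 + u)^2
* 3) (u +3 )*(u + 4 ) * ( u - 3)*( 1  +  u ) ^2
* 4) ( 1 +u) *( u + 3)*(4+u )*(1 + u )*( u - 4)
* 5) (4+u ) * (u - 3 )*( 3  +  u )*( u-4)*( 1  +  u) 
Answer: 4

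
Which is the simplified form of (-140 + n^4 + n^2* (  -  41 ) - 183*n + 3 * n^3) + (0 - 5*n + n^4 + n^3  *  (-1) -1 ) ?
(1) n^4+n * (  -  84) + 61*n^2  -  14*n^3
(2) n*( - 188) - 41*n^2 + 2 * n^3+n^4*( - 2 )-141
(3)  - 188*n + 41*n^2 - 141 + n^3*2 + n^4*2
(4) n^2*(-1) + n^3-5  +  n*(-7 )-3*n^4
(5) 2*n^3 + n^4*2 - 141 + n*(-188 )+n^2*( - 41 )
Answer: 5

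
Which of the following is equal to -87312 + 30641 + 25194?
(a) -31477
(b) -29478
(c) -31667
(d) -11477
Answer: a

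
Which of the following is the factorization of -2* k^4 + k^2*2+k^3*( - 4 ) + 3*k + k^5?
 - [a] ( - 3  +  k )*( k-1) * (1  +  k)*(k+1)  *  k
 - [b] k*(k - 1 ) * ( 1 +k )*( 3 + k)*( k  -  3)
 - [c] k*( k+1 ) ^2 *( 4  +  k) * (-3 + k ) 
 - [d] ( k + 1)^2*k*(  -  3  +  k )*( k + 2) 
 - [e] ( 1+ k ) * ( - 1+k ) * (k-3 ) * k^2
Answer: a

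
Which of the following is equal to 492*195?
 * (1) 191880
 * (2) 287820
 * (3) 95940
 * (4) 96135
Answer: 3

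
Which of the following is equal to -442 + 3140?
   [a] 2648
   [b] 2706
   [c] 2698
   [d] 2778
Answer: c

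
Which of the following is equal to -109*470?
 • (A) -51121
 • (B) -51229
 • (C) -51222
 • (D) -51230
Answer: D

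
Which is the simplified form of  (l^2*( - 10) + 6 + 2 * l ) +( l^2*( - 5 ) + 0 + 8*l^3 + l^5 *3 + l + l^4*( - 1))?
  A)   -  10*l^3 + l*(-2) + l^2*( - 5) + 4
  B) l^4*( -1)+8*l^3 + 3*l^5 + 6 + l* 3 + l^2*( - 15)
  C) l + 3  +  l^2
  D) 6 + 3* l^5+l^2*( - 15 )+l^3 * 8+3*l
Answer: B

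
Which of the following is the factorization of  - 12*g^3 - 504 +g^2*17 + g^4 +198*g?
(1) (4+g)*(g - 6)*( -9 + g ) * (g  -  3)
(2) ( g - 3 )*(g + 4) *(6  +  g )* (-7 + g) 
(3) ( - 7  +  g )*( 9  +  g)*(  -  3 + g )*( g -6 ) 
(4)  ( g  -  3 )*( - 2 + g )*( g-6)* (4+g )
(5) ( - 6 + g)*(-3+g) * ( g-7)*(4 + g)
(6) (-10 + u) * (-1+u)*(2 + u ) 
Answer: 5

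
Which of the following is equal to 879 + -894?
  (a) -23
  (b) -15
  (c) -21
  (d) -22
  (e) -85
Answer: b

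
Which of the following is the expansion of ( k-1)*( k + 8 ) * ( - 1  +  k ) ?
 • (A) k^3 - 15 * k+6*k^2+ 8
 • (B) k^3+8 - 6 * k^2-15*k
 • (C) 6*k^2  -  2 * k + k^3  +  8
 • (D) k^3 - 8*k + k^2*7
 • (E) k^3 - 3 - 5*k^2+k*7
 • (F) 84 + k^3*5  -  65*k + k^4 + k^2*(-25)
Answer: A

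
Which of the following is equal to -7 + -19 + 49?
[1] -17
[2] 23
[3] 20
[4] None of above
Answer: 2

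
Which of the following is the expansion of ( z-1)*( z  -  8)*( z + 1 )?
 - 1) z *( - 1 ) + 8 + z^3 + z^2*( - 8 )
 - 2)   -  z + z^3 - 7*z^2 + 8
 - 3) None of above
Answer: 1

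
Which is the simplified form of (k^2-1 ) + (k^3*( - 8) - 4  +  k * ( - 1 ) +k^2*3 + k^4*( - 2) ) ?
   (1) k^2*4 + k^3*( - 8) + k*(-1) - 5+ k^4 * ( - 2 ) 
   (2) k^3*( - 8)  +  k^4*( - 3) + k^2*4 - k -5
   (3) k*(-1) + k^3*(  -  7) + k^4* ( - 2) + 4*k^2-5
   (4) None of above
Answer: 1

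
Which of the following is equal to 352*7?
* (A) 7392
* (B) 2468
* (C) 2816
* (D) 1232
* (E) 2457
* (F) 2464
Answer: F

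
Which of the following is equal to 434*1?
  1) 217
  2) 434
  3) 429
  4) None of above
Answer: 2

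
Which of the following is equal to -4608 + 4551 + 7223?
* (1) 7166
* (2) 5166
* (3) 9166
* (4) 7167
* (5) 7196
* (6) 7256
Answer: 1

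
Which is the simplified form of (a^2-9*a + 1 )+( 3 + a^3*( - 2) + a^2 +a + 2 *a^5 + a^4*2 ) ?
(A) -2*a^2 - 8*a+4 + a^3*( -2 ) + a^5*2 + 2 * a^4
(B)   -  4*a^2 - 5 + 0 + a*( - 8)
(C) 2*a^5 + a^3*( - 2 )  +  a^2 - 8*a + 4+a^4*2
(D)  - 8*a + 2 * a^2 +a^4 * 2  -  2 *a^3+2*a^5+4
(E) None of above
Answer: D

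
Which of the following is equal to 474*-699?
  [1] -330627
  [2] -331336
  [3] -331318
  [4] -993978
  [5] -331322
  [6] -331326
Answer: 6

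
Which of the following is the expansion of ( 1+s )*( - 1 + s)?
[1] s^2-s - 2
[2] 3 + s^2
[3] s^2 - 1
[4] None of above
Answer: 3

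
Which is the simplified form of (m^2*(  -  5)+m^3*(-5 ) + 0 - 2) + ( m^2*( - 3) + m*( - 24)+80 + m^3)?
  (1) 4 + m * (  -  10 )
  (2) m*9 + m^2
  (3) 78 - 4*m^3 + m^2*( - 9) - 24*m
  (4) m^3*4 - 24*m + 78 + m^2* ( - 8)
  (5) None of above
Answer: 5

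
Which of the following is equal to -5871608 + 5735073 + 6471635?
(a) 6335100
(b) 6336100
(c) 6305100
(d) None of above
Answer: a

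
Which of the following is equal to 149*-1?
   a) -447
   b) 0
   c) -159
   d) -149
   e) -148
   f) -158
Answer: d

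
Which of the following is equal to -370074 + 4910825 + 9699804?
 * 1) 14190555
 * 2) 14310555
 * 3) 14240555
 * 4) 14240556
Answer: 3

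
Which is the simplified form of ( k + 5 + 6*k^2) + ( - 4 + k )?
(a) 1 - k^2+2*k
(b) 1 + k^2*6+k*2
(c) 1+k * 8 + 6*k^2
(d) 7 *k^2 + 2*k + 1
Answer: b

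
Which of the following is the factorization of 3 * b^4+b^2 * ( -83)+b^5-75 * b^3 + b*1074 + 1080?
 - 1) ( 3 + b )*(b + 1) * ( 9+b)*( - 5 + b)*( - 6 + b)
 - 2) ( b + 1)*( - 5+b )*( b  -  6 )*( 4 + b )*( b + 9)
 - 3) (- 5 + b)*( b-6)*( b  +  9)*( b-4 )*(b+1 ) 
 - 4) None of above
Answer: 2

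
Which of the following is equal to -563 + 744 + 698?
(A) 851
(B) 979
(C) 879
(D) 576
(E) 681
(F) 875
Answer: C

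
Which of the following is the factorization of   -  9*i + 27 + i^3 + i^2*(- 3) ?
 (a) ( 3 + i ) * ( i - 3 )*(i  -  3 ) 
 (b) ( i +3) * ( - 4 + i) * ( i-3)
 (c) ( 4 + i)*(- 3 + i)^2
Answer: a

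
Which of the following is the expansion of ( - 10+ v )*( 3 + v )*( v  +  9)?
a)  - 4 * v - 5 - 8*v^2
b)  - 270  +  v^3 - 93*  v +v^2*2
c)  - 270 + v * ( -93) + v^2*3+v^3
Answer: b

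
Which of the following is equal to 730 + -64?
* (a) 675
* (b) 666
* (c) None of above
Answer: b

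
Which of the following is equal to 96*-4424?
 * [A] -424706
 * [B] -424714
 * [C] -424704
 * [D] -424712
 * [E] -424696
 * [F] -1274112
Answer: C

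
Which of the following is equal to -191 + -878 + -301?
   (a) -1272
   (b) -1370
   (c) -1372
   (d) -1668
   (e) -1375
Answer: b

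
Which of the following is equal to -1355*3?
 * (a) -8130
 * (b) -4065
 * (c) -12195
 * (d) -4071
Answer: b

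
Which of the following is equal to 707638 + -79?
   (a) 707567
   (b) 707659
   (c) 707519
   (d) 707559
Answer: d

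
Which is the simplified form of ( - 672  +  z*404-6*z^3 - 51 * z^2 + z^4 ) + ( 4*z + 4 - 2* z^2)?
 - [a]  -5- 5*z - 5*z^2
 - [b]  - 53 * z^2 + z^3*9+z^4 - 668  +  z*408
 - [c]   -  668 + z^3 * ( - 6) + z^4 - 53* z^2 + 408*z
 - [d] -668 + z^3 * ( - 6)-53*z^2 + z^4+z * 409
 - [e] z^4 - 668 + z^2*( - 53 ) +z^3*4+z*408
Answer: c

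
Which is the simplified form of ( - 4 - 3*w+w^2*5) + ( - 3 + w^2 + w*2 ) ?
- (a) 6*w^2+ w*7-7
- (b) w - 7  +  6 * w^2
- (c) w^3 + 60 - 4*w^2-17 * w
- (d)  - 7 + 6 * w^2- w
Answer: d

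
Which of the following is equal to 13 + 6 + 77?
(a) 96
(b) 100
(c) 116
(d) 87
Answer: a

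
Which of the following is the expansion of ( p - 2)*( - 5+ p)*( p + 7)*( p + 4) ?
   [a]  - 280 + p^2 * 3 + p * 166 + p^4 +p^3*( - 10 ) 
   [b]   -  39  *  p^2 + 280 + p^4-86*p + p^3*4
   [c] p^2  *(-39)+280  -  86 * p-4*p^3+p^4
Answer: b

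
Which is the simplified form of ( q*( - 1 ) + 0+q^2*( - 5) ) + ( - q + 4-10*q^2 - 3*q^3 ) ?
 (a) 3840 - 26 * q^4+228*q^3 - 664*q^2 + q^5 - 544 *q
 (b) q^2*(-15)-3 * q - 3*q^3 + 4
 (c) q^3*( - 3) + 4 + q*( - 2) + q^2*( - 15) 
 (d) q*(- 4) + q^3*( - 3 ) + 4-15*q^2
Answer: c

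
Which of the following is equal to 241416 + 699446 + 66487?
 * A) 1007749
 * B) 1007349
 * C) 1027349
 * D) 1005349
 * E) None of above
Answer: B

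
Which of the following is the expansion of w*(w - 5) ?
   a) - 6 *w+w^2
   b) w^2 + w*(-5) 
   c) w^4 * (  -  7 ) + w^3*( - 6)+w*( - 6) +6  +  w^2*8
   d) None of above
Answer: b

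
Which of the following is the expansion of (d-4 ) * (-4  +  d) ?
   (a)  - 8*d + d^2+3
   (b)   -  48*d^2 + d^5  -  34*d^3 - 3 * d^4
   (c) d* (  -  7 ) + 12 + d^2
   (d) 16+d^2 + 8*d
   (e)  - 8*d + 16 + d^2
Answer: e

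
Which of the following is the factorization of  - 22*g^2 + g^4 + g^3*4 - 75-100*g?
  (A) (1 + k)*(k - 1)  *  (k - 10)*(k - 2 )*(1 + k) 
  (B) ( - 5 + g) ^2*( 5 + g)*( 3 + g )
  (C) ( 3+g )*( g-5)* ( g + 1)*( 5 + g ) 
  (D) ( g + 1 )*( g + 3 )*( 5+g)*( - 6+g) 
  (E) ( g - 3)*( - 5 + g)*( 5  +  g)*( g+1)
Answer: C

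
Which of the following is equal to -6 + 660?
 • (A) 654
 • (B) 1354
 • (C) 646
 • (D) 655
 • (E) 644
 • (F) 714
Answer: A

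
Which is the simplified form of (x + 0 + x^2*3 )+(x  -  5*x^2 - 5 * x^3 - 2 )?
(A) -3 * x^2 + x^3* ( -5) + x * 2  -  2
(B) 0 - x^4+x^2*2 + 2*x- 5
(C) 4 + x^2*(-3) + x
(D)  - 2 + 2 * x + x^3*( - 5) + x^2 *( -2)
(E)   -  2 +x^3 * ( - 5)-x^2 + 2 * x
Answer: D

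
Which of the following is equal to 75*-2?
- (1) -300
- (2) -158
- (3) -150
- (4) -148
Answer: 3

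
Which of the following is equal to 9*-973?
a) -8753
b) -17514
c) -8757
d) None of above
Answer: c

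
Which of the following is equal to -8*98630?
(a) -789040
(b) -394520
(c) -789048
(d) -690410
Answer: a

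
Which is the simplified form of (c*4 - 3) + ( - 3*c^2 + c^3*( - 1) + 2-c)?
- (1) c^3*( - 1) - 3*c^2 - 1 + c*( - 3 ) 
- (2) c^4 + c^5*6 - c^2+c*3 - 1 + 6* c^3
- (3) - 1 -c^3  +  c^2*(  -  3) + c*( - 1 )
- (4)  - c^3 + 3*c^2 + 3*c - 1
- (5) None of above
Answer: 5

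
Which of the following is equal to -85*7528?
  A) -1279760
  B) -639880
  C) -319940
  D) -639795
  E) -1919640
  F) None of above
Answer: B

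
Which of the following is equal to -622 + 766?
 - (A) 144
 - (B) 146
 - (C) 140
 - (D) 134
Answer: A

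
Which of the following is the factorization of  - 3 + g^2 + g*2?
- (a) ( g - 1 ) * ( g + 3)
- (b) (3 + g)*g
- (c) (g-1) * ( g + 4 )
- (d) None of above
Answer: a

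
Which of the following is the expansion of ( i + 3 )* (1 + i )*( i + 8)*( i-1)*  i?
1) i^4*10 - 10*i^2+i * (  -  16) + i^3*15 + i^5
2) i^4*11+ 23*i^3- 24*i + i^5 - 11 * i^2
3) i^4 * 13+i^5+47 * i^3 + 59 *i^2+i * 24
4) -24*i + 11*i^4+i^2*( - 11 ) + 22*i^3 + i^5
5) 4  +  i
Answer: 2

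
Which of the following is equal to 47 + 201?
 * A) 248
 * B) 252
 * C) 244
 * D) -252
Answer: A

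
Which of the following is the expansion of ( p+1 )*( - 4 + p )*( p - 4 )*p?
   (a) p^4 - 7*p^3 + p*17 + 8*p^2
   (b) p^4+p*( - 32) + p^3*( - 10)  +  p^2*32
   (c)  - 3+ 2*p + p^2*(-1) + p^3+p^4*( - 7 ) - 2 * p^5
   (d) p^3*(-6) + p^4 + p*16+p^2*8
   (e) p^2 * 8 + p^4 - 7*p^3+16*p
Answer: e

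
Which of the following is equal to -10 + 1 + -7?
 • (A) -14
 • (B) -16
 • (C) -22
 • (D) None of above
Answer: B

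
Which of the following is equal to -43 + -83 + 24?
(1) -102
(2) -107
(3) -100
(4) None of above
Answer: 1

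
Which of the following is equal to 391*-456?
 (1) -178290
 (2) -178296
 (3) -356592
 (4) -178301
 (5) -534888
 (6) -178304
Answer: 2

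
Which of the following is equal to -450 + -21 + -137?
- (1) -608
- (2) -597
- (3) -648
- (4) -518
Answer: 1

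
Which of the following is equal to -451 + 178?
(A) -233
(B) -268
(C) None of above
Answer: C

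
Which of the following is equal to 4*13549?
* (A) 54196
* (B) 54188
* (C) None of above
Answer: A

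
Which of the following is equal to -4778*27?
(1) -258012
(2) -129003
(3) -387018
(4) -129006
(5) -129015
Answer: 4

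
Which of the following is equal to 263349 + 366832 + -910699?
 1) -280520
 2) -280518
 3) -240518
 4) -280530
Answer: 2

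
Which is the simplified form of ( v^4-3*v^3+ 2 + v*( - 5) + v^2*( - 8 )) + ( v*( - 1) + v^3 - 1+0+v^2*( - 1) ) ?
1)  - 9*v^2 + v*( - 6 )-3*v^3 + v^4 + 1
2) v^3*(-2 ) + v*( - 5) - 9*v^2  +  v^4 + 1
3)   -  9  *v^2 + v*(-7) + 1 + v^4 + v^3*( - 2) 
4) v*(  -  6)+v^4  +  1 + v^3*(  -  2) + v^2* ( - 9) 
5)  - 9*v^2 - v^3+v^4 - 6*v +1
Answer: 4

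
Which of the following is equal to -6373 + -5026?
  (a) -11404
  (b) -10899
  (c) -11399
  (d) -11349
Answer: c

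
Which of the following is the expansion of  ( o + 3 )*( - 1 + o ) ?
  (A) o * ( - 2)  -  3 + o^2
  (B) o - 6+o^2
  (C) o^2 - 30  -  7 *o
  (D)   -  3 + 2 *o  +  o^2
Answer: D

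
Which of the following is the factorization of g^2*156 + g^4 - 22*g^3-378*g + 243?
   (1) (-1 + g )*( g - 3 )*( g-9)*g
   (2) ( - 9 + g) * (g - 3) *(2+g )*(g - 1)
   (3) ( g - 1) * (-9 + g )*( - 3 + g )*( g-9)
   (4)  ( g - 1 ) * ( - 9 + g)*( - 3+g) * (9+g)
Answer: 3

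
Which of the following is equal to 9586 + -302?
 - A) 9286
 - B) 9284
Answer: B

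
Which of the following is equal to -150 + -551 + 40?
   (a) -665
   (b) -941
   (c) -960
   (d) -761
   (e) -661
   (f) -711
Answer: e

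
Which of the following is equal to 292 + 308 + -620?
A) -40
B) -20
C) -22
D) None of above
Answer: B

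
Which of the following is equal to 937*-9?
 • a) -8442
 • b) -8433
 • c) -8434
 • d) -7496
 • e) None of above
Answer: b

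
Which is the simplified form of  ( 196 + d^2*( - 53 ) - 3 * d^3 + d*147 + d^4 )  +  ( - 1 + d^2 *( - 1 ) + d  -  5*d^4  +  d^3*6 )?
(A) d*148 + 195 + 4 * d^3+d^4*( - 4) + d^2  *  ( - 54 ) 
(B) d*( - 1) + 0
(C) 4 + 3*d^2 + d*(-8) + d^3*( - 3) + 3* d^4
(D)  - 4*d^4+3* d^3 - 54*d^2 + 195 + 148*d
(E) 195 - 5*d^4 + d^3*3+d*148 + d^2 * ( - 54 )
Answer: D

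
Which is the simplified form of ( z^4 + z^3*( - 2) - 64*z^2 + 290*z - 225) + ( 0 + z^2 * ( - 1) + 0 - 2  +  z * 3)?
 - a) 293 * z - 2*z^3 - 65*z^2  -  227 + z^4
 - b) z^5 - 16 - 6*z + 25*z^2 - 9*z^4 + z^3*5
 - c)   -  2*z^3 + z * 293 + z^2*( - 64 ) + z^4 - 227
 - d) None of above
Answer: a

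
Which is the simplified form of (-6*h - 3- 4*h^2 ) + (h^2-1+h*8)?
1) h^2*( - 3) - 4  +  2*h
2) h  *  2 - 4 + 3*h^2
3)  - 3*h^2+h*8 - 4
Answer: 1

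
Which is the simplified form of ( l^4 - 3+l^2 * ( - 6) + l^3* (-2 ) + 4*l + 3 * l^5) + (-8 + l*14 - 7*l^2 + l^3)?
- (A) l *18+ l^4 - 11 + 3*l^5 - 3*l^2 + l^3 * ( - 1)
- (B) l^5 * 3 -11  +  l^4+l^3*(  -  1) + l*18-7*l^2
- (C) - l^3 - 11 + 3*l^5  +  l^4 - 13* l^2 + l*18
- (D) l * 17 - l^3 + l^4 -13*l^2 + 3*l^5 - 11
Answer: C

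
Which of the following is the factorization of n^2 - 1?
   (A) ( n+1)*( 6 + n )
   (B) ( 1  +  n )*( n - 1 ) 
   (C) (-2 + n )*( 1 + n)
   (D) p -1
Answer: B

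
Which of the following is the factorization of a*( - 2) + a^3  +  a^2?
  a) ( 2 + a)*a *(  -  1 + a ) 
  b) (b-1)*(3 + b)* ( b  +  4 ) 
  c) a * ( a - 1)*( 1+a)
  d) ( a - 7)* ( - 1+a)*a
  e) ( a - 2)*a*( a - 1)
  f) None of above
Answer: a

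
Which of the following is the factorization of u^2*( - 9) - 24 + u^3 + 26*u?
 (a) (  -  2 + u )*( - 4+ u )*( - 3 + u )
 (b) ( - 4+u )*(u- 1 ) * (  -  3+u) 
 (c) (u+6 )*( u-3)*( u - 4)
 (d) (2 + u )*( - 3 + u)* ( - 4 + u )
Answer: a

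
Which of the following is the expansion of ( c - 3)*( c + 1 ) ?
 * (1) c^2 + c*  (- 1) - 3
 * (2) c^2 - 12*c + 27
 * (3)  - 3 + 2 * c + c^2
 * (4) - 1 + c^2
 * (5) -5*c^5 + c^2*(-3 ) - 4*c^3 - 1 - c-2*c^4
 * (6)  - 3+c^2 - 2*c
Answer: 6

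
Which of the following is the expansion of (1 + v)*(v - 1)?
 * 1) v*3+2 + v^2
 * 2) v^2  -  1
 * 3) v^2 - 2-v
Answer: 2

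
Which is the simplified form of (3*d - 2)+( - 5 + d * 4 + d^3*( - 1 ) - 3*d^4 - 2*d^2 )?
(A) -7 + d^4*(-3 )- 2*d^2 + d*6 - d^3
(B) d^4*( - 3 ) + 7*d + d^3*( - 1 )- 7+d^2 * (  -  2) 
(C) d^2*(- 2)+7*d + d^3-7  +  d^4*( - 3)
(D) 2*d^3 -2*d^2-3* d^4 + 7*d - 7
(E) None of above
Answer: B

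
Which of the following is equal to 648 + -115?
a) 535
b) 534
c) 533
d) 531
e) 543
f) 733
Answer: c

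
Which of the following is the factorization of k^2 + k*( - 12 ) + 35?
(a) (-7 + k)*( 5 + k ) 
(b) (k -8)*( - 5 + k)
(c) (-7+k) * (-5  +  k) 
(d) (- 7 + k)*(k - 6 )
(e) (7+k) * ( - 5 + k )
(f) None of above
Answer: c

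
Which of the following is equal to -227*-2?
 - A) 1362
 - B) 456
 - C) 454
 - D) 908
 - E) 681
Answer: C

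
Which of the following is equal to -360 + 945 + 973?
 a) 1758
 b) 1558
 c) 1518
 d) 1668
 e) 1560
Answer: b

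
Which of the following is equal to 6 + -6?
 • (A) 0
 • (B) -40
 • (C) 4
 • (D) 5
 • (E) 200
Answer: A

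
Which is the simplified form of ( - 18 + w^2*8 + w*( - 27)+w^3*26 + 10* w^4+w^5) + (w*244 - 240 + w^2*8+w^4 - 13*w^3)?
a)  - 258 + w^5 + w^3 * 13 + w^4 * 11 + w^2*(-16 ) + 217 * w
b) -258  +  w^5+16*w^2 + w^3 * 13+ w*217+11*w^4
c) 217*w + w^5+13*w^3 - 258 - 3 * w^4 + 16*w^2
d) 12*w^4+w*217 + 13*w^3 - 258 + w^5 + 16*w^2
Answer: b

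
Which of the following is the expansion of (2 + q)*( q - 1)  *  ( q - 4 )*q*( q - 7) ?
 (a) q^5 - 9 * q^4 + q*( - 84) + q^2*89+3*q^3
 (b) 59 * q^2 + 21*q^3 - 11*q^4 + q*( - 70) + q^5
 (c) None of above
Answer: c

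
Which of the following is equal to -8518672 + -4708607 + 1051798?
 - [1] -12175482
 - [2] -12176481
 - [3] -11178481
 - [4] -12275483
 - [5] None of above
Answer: 5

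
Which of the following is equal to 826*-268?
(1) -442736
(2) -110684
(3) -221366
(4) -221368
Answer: 4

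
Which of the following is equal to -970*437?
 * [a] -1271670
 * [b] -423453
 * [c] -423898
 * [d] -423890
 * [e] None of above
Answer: d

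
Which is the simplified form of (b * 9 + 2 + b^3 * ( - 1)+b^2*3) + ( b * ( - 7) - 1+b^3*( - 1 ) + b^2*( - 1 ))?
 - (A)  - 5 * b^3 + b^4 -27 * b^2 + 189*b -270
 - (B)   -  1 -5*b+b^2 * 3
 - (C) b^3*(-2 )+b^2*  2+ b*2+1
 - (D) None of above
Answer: C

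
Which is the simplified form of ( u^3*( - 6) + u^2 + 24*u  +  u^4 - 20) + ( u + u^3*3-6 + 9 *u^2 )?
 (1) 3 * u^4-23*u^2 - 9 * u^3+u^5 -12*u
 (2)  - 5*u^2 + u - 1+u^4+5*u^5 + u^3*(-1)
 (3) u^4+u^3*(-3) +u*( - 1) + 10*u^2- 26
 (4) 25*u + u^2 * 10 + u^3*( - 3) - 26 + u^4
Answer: 4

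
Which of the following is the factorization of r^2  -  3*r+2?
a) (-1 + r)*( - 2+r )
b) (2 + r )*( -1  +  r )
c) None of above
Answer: a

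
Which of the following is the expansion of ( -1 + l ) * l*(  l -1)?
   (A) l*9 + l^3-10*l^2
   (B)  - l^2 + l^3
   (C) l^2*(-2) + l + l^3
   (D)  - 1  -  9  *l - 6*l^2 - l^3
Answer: C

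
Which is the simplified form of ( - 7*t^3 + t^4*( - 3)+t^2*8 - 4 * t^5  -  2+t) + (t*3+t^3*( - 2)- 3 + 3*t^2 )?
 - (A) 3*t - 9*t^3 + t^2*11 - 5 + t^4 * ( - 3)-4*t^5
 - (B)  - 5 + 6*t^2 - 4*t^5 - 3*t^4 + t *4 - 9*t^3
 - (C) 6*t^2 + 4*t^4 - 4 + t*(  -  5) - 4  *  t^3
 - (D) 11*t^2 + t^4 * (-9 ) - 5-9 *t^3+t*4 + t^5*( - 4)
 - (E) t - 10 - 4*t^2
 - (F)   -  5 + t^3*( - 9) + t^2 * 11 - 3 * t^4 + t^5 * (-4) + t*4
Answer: F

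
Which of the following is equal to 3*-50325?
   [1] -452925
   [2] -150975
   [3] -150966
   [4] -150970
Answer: 2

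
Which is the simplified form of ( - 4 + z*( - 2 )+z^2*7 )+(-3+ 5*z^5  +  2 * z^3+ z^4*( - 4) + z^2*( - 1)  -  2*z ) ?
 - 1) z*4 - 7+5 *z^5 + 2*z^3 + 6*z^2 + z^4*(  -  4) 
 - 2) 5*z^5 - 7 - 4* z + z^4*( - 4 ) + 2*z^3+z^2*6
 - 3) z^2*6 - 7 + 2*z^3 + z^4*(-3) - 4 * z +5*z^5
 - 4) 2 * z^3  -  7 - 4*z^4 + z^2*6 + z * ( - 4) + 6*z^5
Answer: 2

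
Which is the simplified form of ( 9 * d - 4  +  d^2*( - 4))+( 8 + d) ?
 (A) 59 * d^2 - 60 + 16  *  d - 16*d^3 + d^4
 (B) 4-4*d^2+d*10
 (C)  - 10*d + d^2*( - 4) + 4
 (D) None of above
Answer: B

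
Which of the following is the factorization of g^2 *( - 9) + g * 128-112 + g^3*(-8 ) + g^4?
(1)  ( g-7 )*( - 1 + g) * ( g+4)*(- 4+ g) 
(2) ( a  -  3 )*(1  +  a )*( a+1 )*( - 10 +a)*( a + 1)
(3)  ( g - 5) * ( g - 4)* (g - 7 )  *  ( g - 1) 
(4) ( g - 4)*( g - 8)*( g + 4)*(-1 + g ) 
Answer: 1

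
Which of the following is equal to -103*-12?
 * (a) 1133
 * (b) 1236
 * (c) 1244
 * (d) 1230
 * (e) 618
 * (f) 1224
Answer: b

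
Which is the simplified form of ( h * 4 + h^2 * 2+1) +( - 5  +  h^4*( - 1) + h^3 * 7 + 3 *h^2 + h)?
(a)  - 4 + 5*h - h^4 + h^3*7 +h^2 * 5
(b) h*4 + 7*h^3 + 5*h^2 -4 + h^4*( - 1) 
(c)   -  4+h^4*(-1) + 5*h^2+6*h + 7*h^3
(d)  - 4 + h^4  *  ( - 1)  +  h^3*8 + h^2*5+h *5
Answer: a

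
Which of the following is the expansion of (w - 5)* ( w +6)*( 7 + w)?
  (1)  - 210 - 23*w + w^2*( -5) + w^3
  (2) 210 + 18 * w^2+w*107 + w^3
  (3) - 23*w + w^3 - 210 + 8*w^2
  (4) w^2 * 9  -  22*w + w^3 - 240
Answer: 3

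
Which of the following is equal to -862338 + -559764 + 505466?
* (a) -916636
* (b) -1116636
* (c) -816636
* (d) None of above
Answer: a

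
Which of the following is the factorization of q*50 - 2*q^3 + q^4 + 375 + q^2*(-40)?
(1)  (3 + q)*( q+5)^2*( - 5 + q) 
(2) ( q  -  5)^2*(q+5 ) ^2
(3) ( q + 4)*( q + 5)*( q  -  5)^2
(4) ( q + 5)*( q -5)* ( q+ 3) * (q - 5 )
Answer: 4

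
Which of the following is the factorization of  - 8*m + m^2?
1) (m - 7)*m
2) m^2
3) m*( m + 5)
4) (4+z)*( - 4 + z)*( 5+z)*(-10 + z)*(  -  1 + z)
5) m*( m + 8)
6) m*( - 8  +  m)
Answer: 6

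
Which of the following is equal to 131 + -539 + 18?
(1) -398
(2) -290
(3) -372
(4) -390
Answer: 4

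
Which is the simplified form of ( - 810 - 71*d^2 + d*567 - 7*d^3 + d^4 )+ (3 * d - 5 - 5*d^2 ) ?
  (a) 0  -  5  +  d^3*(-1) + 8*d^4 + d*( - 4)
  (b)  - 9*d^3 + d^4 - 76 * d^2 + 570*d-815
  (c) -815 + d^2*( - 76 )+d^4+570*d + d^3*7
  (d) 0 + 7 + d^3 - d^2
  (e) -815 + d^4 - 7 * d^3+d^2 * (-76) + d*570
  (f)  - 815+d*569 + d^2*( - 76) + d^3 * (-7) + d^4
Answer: e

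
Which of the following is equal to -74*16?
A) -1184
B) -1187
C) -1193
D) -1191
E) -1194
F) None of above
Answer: A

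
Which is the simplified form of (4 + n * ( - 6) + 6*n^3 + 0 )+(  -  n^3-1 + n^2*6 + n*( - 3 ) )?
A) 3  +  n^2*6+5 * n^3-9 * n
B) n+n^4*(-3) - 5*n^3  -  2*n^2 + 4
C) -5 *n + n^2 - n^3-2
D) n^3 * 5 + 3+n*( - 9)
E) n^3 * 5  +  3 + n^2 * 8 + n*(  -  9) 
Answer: A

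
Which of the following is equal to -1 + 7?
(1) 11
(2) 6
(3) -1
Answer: 2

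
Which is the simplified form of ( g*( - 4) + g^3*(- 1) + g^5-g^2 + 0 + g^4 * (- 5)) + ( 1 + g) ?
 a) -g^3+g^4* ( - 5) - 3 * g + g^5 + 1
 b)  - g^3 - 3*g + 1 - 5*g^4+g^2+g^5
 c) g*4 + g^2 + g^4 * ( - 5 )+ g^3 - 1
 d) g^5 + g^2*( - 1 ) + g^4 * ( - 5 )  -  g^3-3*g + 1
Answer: d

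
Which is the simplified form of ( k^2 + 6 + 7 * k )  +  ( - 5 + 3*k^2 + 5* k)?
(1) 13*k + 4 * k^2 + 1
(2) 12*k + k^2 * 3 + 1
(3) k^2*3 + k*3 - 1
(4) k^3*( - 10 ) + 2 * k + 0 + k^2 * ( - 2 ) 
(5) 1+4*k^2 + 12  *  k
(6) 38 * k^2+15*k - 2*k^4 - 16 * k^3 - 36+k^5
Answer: 5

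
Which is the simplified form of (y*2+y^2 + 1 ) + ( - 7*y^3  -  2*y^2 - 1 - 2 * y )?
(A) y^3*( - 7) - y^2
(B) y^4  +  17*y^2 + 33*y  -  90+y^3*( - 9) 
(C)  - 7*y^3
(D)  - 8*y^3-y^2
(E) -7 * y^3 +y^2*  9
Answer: A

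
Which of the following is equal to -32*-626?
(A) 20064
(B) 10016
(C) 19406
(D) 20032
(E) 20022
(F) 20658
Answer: D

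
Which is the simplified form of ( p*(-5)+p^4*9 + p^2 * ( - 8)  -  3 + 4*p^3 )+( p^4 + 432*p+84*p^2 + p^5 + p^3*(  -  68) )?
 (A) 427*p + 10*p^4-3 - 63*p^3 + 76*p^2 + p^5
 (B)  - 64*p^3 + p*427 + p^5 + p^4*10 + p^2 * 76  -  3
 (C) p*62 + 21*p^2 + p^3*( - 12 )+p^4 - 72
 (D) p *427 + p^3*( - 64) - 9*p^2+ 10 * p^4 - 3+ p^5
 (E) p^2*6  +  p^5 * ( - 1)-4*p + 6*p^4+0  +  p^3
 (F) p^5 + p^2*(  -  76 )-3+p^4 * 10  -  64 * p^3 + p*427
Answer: B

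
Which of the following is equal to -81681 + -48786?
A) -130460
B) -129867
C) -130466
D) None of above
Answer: D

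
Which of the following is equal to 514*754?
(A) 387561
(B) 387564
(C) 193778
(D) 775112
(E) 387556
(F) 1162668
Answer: E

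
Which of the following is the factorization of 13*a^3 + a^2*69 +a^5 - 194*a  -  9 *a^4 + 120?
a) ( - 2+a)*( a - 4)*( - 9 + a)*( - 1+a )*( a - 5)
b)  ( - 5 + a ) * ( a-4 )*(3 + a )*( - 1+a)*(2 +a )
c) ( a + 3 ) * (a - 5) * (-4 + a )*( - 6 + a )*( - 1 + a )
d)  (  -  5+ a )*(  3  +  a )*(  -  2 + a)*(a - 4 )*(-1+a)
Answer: d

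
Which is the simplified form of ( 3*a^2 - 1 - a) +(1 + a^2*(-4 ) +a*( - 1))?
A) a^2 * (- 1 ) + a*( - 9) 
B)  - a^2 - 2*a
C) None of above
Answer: B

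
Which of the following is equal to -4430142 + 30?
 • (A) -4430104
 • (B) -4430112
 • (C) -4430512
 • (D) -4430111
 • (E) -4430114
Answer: B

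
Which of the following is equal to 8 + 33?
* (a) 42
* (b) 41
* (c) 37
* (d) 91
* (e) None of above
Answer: b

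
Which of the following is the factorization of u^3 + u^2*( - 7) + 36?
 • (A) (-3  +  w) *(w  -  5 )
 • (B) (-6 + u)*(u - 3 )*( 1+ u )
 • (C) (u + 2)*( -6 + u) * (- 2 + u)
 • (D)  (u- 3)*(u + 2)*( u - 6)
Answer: D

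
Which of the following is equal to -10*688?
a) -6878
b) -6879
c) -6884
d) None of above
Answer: d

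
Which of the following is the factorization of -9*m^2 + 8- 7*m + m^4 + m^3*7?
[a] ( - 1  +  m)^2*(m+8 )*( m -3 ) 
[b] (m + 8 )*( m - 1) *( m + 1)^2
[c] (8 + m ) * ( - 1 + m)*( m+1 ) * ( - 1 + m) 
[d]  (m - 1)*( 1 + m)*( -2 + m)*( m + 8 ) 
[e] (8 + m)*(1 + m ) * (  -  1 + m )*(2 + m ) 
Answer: c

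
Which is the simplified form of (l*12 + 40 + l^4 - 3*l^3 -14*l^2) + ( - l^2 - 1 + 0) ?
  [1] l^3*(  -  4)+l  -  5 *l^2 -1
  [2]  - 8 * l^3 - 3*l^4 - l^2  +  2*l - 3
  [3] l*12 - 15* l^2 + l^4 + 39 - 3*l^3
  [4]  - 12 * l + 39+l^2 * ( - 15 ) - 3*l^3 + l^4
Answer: 3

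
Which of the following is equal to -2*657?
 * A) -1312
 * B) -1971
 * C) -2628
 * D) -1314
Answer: D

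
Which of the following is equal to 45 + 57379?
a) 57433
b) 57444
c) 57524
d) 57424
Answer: d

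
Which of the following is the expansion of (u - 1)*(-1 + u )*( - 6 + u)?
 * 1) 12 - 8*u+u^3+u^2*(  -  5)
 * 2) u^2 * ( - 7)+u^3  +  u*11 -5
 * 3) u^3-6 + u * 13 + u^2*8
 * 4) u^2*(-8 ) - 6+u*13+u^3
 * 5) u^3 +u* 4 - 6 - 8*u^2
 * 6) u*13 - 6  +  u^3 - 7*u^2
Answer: 4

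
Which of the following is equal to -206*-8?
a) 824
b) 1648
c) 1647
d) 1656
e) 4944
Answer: b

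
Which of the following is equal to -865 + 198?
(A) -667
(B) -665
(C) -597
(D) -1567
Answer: A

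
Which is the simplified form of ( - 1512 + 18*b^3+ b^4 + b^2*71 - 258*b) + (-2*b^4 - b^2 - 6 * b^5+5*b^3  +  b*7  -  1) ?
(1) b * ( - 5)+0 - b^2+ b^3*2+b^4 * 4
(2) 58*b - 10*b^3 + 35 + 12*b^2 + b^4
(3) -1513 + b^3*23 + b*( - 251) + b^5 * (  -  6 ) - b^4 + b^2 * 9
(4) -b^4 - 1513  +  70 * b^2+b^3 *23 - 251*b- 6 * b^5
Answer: 4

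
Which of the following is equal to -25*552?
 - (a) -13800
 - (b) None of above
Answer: a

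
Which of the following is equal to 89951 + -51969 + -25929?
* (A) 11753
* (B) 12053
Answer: B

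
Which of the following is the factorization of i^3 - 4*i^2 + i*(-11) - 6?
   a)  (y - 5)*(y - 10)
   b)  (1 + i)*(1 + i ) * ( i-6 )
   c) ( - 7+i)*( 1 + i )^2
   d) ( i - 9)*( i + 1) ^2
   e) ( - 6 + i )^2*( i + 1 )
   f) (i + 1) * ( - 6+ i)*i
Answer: b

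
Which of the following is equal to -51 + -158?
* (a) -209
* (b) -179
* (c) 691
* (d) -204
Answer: a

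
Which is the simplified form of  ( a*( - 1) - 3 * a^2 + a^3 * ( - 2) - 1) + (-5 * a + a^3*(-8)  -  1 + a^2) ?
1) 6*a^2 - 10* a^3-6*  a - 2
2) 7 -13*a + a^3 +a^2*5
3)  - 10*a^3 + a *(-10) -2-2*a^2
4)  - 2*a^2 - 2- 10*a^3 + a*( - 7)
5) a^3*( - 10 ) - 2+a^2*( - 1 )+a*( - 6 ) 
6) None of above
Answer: 6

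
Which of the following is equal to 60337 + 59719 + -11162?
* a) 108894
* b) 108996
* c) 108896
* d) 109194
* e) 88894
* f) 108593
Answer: a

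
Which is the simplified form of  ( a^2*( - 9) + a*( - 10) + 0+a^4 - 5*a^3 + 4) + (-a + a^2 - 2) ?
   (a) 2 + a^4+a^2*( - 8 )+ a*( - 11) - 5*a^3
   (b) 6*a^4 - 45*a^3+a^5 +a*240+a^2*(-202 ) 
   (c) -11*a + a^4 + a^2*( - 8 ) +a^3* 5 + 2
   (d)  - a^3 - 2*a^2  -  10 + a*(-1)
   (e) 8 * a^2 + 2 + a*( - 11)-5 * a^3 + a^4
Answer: a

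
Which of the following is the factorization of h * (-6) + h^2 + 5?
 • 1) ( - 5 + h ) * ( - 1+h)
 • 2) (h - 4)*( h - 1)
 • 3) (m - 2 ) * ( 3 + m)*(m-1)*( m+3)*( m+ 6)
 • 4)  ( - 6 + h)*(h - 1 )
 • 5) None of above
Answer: 1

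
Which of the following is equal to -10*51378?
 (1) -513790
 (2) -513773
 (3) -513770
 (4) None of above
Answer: 4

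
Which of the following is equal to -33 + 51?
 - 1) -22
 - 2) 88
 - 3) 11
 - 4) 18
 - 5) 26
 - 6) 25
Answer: 4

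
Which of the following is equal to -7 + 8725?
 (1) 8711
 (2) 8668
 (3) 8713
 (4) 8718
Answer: 4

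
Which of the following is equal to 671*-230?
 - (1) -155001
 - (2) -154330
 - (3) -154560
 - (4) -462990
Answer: 2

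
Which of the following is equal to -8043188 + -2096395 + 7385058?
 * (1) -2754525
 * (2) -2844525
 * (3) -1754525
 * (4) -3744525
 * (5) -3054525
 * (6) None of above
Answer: 1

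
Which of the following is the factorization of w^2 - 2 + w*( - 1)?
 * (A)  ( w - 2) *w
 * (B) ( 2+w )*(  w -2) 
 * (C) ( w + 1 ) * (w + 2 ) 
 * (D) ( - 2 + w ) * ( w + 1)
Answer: D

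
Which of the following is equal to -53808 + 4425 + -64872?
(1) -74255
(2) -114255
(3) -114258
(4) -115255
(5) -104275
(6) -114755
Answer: 2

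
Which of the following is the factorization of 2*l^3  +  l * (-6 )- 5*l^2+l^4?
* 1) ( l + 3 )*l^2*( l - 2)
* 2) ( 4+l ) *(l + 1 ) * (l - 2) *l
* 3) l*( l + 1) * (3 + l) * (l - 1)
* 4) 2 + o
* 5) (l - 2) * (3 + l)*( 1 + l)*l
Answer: 5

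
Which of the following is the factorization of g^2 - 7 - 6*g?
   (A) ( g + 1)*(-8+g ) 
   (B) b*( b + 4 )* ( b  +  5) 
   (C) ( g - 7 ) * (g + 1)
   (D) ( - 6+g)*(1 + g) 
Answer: C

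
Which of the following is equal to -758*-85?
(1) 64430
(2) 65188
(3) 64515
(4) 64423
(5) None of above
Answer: 1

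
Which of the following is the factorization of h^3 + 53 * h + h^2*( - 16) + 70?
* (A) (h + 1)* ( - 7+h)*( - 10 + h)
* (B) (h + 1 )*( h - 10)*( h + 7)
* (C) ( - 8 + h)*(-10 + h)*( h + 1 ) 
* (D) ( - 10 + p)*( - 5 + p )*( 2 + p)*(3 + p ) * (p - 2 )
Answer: A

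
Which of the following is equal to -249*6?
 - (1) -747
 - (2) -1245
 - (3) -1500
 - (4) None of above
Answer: 4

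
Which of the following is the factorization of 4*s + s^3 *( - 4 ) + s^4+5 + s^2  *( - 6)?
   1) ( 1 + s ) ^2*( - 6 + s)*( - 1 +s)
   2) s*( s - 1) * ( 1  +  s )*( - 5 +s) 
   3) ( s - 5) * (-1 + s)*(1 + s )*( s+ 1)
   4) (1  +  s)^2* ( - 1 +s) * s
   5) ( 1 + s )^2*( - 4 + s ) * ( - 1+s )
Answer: 3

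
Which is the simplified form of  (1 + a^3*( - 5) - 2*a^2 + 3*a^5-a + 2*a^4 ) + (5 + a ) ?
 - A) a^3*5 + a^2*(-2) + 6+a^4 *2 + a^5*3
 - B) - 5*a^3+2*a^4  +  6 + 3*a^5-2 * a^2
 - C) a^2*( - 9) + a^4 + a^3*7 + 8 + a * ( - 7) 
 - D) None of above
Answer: B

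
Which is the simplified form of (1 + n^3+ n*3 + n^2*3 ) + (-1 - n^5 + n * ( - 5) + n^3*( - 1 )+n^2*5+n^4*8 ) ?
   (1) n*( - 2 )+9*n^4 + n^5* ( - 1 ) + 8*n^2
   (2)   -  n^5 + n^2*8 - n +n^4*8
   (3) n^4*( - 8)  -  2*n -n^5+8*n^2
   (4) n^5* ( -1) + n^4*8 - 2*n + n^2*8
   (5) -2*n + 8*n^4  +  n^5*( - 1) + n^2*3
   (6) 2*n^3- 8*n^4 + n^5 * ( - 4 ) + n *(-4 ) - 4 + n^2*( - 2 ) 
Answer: 4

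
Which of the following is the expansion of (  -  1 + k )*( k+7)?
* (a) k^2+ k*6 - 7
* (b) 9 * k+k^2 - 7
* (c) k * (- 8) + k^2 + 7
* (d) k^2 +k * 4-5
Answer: a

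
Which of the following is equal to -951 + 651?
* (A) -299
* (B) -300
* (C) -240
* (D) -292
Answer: B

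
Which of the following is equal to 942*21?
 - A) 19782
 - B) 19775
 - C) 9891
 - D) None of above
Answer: A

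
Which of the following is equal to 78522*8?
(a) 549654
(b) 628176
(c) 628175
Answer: b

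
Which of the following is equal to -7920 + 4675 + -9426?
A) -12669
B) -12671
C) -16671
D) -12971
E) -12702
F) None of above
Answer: B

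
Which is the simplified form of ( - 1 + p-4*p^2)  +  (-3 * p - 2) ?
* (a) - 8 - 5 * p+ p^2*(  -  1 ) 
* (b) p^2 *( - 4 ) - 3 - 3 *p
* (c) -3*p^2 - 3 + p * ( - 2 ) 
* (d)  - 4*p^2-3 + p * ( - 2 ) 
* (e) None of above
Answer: d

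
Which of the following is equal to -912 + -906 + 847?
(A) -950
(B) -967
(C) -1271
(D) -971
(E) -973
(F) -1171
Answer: D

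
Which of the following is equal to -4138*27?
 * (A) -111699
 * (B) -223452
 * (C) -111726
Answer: C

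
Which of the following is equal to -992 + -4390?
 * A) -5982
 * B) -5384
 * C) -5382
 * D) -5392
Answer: C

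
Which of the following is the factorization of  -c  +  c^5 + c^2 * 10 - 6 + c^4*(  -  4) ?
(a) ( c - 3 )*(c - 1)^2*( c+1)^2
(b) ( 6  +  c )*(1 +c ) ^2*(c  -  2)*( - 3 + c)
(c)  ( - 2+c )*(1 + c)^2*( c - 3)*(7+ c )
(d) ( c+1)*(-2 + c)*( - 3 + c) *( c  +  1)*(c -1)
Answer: d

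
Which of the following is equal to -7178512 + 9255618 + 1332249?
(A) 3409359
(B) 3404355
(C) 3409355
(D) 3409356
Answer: C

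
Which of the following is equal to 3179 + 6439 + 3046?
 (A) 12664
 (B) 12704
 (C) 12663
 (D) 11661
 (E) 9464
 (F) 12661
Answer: A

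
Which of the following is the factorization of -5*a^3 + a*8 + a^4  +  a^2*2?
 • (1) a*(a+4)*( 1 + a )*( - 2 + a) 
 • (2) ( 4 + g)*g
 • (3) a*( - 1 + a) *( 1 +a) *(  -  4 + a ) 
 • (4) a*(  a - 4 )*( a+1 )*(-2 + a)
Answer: 4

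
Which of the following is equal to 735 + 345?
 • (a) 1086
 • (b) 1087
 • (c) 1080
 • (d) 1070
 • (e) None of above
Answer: c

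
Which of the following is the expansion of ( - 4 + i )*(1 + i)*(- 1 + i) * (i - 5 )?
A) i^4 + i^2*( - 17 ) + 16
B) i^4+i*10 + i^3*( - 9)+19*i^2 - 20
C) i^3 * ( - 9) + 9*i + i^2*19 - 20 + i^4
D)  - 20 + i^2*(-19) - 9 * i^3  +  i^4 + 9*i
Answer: C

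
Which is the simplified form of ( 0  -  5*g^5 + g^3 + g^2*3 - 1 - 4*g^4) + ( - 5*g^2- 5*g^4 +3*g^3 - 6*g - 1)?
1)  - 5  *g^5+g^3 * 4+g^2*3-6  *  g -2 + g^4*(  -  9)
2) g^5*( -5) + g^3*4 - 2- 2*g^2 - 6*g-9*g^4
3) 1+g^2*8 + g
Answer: 2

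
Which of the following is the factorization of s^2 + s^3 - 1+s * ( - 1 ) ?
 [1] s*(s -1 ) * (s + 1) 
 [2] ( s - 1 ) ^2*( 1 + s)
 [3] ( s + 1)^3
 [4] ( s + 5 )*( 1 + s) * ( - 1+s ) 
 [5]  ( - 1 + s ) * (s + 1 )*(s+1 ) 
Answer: 5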